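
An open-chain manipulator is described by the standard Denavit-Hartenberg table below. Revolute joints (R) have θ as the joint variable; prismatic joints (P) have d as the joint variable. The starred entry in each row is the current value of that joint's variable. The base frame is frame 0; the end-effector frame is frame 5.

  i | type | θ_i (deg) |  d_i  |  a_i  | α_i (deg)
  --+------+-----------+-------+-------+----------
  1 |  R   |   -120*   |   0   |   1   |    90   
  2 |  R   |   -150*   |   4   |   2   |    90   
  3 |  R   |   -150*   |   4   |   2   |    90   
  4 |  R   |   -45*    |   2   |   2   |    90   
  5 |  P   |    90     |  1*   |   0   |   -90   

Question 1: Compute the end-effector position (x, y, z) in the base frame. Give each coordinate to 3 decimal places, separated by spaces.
-4.404 1.128 2.299

after link 1: o_1 = (-0.5000, -0.8660, 0.0000)
after link 2: o_2 = (-3.0981, 2.6340, -1.0000)
after link 3: o_3 = (-1.9821, 2.5670, 3.3301)
after link 4: o_4 = (-4.1866, 0.7985, 3.2178)
after link 5: o_5 = (-4.4044, 1.1284, 2.2992)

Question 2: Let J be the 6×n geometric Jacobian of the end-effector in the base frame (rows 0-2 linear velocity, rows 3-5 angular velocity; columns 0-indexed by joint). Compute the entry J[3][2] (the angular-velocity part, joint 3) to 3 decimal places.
0.250

axis z_2 = (0.2500,0.4330,0.8660); lever o_n−o_2 = (-1.3063,-1.5056,3.2992)
cross product → J_v[:, 2] = (2.7325,-1.9561,0.1892)
J_ω[:, 2] = z_2
entry J[3][2] = 0.2500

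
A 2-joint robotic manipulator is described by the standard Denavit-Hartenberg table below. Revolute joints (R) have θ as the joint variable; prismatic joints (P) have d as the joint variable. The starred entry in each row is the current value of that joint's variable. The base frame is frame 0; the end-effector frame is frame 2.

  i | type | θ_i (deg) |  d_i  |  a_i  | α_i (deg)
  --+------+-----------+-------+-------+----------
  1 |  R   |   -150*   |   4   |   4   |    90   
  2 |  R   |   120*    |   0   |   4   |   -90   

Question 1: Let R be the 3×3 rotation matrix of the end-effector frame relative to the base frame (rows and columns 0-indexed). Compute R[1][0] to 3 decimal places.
End-effector x-axis (col 0 of R) = (0.4330,0.2500,0.8660)
R[1][0] = 0.2500

0.250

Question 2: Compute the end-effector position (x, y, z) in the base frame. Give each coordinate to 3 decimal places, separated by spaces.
-1.732 -1.000 7.464

after link 1: o_1 = (-3.4641, -2.0000, 4.0000)
after link 2: o_2 = (-1.7321, -1.0000, 7.4641)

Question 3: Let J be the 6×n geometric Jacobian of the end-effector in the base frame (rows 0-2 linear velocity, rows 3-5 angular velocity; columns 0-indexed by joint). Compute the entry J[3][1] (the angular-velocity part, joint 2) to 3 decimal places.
axis z_1 = (-0.5000,0.8660,0.0000); lever o_n−o_1 = (1.7321,1.0000,3.4641)
cross product → J_v[:, 1] = (3.0000,1.7321,-2.0000)
J_ω[:, 1] = z_1
entry J[3][1] = -0.5000

-0.500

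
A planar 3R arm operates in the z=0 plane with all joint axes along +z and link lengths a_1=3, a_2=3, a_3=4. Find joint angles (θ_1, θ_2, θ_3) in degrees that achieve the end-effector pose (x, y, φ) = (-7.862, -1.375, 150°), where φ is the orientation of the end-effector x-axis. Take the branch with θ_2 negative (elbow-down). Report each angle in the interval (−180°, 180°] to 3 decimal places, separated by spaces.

-120.006 -44.981 -45.013

wrist centre = target − a_3·(cos φ, sin φ) = (-4.3979, -3.3750)
cos θ_2 = (30.7321−3²−3²)/(2·3·3) = 0.7073; θ_2 = -44.9810° (elbow-down)
β = atan2(-3.3750,-4.3979) = -142.4969°; ψ = atan2(-2.1206,5.1220) = -22.4905°
θ_1 = β − ψ = -120.0064°
θ_3 = φ − θ_1 − θ_2 = -45.0126° (wrapped to (-180°,180°])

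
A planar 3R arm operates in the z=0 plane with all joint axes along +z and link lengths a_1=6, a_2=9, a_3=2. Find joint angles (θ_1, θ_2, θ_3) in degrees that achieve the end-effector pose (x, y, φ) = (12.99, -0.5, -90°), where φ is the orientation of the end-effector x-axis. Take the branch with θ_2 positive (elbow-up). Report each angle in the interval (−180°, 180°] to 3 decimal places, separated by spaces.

wrist centre = target − a_3·(cos φ, sin φ) = (12.9900, 1.5000)
cos θ_2 = (170.9901−6²−9²)/(2·6·9) = 0.4999; θ_2 = 60.0061° (elbow-up)
β = atan2(1.5000,12.9900) = 6.5870°; ψ = atan2(7.7947,10.4992) = 36.5906°
θ_1 = β − ψ = -30.0036°
θ_3 = φ − θ_1 − θ_2 = -120.0024° (wrapped to (-180°,180°])

-30.004 60.006 -120.002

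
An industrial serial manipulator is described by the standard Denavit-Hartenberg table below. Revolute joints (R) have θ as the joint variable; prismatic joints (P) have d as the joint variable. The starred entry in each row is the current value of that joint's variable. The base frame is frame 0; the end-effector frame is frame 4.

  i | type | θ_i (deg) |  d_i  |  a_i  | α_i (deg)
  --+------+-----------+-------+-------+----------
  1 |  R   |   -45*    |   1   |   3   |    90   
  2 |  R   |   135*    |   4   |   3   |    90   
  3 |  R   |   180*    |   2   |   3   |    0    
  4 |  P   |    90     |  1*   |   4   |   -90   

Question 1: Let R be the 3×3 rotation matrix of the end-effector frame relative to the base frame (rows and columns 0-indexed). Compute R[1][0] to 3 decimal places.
End-effector x-axis (col 0 of R) = (0.7071,0.7071,-0.0000)
R[1][0] = 0.7071

0.707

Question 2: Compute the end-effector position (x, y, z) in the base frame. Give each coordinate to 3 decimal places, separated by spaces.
3.621 -3.621 3.121

after link 1: o_1 = (2.1213, -2.1213, 1.0000)
after link 2: o_2 = (-2.2071, -3.4497, 3.1213)
after link 3: o_3 = (0.2929, -5.9497, 2.4142)
after link 4: o_4 = (3.6213, -3.6213, 3.1213)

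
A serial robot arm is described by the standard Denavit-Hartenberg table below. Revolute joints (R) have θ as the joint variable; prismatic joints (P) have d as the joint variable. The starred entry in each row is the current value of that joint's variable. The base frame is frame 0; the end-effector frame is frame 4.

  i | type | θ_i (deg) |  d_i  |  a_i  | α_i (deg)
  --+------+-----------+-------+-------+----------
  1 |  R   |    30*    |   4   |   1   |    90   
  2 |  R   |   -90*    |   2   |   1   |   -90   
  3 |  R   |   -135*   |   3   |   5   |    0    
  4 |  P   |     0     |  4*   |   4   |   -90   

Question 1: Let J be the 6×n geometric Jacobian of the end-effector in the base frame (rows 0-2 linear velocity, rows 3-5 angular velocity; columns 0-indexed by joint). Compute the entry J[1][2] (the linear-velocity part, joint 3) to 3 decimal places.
-5.511

axis z_2 = (0.8660,0.5000,0.0000); lever o_n−o_2 = (9.2442,-2.0114,6.3640)
cross product → J_v[:, 2] = (3.1820,-5.5114,-6.3640)
J_ω[:, 2] = z_2
entry J[1][2] = -5.5114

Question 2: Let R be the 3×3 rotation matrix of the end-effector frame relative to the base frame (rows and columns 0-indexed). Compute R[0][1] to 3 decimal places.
End-effector y-axis (col 1 of R) = (-0.8660,-0.5000,-0.0000)
R[0][1] = -0.8660

-0.866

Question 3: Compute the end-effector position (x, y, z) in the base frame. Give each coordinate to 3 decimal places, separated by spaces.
after link 1: o_1 = (0.8660, 0.5000, 4.0000)
after link 2: o_2 = (1.8660, -1.2321, 3.0000)
after link 3: o_3 = (6.2319, -2.7939, 6.5355)
after link 4: o_4 = (11.1102, -3.2434, 9.3640)

11.110 -3.243 9.364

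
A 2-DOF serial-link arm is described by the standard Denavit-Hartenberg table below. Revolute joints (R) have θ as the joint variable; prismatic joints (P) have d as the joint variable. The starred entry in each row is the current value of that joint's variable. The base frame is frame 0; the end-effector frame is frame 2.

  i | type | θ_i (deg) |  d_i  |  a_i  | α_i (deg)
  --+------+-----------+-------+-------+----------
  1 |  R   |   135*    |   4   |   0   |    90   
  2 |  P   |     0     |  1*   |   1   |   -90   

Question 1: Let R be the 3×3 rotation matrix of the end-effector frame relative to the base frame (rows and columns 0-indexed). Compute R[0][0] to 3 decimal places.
End-effector x-axis (col 0 of R) = (-0.7071,0.7071,0.0000)
R[0][0] = -0.7071

-0.707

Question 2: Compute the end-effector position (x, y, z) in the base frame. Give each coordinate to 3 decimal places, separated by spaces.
after link 1: o_1 = (0.0000, 0.0000, 4.0000)
after link 2: o_2 = (0.0000, 1.4142, 4.0000)

0.000 1.414 4.000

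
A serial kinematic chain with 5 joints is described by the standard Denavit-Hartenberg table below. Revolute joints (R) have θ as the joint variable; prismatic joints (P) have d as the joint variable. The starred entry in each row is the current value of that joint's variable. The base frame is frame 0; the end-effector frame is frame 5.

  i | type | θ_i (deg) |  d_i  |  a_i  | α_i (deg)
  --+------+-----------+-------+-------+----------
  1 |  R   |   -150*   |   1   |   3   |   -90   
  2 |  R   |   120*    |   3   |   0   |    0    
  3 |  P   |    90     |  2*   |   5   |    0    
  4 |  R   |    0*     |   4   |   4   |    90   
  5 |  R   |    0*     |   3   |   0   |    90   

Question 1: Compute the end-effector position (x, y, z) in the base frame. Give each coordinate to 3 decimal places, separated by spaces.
9.951 -4.647 2.902

after link 1: o_1 = (-2.5981, -1.5000, 1.0000)
after link 2: o_2 = (-1.0981, -4.0981, 1.0000)
after link 3: o_3 = (3.6519, -3.6651, 3.5000)
after link 4: o_4 = (8.6519, -5.3971, 5.5000)
after link 5: o_5 = (9.9510, -4.6471, 2.9019)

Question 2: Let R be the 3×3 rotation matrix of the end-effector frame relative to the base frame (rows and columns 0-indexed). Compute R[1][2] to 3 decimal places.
End-effector z-axis (col 2 of R) = (-0.5000,0.8660,-0.0000)
R[1][2] = 0.8660

0.866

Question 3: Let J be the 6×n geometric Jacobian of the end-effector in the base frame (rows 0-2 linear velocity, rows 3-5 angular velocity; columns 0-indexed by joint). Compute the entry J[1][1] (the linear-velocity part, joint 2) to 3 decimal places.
-0.951

axis z_1 = (0.5000,-0.8660,0.0000); lever o_n−o_1 = (12.5490,-3.1471,1.9019)
cross product → J_v[:, 1] = (-1.6471,-0.9510,9.2942)
J_ω[:, 1] = z_1
entry J[1][1] = -0.9510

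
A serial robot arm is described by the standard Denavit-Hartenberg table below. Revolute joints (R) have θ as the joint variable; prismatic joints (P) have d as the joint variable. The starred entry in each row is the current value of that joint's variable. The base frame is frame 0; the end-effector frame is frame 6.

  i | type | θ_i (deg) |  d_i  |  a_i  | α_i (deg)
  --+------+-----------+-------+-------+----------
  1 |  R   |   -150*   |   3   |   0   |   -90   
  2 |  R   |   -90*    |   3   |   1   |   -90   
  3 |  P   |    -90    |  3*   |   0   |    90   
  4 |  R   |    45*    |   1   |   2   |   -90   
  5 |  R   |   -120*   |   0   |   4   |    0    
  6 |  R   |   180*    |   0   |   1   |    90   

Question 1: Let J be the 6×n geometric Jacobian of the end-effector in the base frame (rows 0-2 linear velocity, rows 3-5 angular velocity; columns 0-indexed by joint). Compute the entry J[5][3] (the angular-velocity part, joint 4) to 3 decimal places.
-1.000

axis z_3 = (0.0000,-0.0000,-1.0000); lever o_n−o_3 = (-0.1294,-0.4830,-3.5981)
cross product → J_v[:, 3] = (-0.4830,0.1294,-0.0000)
J_ω[:, 3] = z_3
entry J[5][3] = -1.0000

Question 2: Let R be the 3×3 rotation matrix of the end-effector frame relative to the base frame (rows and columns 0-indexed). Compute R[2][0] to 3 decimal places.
0.866

End-effector x-axis (col 0 of R) = (-0.1294,-0.4830,0.8660)
R[2][0] = 0.8660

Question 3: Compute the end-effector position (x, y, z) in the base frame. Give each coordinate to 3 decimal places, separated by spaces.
-1.227 -4.581 0.402

after link 1: o_1 = (0.0000, 0.0000, 3.0000)
after link 2: o_2 = (1.5000, -2.5981, 4.0000)
after link 3: o_3 = (-1.0981, -4.0981, 4.0000)
after link 4: o_4 = (-1.6157, -6.0299, 3.0000)
after link 5: o_5 = (-1.0981, -4.0981, -0.4641)
after link 6: o_6 = (-1.2275, -4.5810, 0.4019)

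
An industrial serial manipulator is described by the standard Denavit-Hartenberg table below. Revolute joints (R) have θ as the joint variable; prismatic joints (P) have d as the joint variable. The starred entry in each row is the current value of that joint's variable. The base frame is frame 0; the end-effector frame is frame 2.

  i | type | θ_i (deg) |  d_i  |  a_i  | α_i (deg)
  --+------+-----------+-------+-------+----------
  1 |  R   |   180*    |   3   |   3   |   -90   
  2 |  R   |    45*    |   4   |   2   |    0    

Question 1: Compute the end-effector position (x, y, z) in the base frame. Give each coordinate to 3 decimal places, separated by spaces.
after link 1: o_1 = (-3.0000, 0.0000, 3.0000)
after link 2: o_2 = (-4.4142, -4.0000, 1.5858)

-4.414 -4.000 1.586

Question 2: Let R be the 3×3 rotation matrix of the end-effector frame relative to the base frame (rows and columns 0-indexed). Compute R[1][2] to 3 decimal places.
-1.000

End-effector z-axis (col 2 of R) = (-0.0000,-1.0000,0.0000)
R[1][2] = -1.0000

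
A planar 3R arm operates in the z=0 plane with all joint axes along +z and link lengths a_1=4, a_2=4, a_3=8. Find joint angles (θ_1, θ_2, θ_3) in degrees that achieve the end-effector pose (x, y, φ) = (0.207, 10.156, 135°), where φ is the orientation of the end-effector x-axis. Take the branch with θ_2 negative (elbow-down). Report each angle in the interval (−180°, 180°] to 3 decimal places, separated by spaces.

59.998 -45.001 120.003

wrist centre = target − a_3·(cos φ, sin φ) = (5.8639, 4.4991)
cos θ_2 = (54.6271−4²−4²)/(2·4·4) = 0.7071; θ_2 = -45.0008° (elbow-down)
β = atan2(4.4991,5.8639) = 37.4979°; ψ = atan2(-2.8285,6.8284) = -22.5004°
θ_1 = β − ψ = 59.9983°
θ_3 = φ − θ_1 − θ_2 = 120.0025° (wrapped to (-180°,180°])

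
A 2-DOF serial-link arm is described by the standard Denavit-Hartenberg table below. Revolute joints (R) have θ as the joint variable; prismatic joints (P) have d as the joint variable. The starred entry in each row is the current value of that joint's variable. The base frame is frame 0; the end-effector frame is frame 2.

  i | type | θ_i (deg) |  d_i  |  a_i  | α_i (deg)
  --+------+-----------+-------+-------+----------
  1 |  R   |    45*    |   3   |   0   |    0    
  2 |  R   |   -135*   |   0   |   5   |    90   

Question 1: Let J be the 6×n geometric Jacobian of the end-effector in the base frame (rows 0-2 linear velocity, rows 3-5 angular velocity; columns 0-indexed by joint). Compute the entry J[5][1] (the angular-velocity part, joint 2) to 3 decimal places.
1.000

axis z_1 = (0.0000,0.0000,1.0000); lever o_n−o_1 = (0.0000,-5.0000,0.0000)
cross product → J_v[:, 1] = (5.0000,0.0000,-0.0000)
J_ω[:, 1] = z_1
entry J[5][1] = 1.0000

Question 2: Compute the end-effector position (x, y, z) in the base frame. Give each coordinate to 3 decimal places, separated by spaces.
0.000 -5.000 3.000

after link 1: o_1 = (0.0000, 0.0000, 3.0000)
after link 2: o_2 = (0.0000, -5.0000, 3.0000)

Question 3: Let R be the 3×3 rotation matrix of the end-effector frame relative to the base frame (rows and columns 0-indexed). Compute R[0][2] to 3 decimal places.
End-effector z-axis (col 2 of R) = (-1.0000,0.0000,0.0000)
R[0][2] = -1.0000

-1.000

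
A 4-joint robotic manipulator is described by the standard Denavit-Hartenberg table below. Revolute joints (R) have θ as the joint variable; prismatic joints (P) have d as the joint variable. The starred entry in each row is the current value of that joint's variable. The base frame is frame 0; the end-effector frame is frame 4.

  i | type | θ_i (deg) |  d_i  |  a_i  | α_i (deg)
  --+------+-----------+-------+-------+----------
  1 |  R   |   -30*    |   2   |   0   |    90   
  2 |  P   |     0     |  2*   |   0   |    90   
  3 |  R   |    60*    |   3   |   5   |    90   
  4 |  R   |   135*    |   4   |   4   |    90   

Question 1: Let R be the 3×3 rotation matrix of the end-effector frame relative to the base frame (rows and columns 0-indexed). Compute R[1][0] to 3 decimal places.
End-effector x-axis (col 0 of R) = (-0.0000,0.7071,-0.7071)
R[1][0] = 0.7071

0.707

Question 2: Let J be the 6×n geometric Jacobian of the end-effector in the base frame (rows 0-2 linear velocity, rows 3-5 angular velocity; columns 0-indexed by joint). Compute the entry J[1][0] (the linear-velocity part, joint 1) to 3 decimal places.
axis z_0 = ẑ; lever o_n−o_0 = (3.0000,-3.9036,-3.8284)
cross product → J_v[:, 0] = (3.9036,3.0000,-0.0000)
J_ω[:, 0] = z_0
entry J[1][0] = 3.0000

3.000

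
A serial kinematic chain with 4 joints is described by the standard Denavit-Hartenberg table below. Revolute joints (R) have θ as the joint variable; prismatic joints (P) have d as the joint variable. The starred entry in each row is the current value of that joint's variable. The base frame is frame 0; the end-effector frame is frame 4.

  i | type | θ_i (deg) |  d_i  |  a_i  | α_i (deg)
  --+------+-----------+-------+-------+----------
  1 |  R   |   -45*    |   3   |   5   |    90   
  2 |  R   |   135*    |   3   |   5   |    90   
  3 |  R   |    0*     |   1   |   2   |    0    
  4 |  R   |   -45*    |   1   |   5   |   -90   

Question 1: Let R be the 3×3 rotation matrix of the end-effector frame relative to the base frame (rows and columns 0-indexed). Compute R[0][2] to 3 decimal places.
-0.854

End-effector z-axis (col 2 of R) = (-0.8536,-0.1464,0.5000)
R[0][2] = -0.8536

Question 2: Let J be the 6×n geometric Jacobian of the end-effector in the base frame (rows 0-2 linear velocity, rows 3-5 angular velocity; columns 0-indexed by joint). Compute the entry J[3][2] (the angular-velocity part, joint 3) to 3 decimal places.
0.500

axis z_2 = (0.5000,-0.5000,0.7071); lever o_n−o_2 = (0.7322,4.2678,5.3284)
cross product → J_v[:, 2] = (-5.6820,-2.1464,2.5000)
J_ω[:, 2] = z_2
entry J[3][2] = 0.5000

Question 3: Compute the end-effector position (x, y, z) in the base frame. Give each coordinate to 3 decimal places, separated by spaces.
after link 1: o_1 = (3.5355, -3.5355, 3.0000)
after link 2: o_2 = (-1.0858, -3.1569, 6.5355)
after link 3: o_3 = (-1.5858, -2.6569, 8.6569)
after link 4: o_4 = (-0.3536, 1.1109, 11.8640)

-0.354 1.111 11.864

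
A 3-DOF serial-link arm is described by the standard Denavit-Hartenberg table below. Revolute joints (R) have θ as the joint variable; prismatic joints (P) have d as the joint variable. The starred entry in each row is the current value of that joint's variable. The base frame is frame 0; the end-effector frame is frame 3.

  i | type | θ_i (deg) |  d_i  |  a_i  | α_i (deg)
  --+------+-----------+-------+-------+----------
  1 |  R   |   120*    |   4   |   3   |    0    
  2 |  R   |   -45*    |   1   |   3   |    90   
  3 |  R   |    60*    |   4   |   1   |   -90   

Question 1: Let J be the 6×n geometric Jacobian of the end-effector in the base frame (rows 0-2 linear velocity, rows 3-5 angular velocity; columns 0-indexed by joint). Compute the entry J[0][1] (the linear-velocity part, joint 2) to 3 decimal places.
axis z_1 = (0.0000,0.0000,1.0000); lever o_n−o_1 = (4.7696,2.3455,1.8660)
cross product → J_v[:, 1] = (-2.3455,4.7696,0.0000)
J_ω[:, 1] = z_1
entry J[0][1] = -2.3455

-2.345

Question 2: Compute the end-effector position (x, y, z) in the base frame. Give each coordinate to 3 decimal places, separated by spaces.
after link 1: o_1 = (-1.5000, 2.5981, 4.0000)
after link 2: o_2 = (-0.7235, 5.4959, 5.0000)
after link 3: o_3 = (3.2696, 4.9435, 5.8660)

3.270 4.944 5.866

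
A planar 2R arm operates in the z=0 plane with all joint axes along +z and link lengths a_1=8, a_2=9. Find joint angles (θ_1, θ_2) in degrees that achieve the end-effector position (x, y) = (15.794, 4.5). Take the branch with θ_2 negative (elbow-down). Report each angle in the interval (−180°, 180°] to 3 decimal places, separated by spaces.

31.809 -30.006

cos θ_2 = (269.7004−8²−9²)/(2·8·9) = 0.8660; θ_2 = -30.0057° (elbow-down)
β = atan2(4.5000,15.7940) = 15.9032°; ψ = atan2(-4.5008,15.7938) = -15.9061°
θ_1 = β − ψ = 31.8093°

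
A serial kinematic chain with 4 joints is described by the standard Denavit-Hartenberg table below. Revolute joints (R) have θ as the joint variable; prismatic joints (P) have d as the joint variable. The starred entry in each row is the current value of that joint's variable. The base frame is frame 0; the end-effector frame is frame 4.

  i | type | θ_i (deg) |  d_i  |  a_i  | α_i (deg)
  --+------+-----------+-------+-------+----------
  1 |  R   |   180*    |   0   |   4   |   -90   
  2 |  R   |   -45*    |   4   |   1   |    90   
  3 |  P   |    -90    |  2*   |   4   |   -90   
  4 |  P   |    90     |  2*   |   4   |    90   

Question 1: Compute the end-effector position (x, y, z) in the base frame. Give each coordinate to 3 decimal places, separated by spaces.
after link 1: o_1 = (-4.0000, 0.0000, 0.0000)
after link 2: o_2 = (-4.7071, -4.0000, 0.7071)
after link 3: o_3 = (-3.2929, 0.0000, 2.1213)
after link 4: o_4 = (-7.5355, 0.0000, 0.7071)

-7.536 0.000 0.707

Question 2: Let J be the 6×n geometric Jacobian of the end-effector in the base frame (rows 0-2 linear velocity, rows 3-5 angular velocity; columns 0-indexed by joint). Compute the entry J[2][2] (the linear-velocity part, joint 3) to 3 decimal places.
prismatic axis z_2 = (0.7071,-0.0000,0.7071)
J_v[:, 2] = z_2; J_ω[:, 2] = (0,0,0)
entry J[2][2] = 0.7071

0.707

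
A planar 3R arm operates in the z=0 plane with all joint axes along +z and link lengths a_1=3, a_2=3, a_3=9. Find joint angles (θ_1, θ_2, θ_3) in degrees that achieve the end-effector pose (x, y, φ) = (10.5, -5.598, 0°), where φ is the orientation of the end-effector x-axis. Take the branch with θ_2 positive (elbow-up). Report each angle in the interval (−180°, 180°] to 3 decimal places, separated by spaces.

-90.003 30.005 59.997

wrist centre = target − a_3·(cos φ, sin φ) = (1.5000, -5.5980)
cos θ_2 = (33.5876−3²−3²)/(2·3·3) = 0.8660; θ_2 = 30.0054° (elbow-up)
β = atan2(-5.5980,1.5000) = -74.9998°; ψ = atan2(1.5002,5.5979) = 15.0027°
θ_1 = β − ψ = -90.0025°
θ_3 = φ − θ_1 − θ_2 = 59.9971° (wrapped to (-180°,180°])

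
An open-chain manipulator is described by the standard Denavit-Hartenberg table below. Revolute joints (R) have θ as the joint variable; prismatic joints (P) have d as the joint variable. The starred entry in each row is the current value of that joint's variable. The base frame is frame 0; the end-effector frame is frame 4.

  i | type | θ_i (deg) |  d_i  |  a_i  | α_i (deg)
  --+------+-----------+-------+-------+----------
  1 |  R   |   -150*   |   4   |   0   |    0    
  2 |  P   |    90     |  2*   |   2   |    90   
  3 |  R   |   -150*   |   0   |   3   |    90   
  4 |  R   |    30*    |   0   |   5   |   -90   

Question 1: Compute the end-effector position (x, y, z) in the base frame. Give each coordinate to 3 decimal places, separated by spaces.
-4.339 2.516 2.335

after link 1: o_1 = (0.0000, 0.0000, 4.0000)
after link 2: o_2 = (1.0000, -1.7321, 6.0000)
after link 3: o_3 = (-0.2990, 0.5179, 4.5000)
after link 4: o_4 = (-4.3391, 2.5155, 2.3349)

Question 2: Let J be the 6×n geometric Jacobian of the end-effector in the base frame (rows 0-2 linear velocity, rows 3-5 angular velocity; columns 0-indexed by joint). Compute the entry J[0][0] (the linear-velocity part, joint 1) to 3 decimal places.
-2.516

axis z_0 = ẑ; lever o_n−o_0 = (-4.3391,2.5155,2.3349)
cross product → J_v[:, 0] = (-2.5155,-4.3391,0.0000)
J_ω[:, 0] = z_0
entry J[0][0] = -2.5155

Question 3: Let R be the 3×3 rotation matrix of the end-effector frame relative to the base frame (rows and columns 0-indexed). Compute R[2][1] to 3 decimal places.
-0.866

End-effector y-axis (col 1 of R) = (0.2500,-0.4330,-0.8660)
R[2][1] = -0.8660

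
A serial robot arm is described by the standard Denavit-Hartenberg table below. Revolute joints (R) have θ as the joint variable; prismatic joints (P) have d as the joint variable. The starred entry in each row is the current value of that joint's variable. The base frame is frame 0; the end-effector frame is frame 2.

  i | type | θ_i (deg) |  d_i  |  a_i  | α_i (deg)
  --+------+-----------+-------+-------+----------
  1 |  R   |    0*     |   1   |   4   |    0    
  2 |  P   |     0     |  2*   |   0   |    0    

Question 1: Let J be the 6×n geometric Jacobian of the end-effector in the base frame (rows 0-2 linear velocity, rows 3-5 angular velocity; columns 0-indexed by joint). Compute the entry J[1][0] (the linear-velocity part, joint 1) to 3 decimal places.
axis z_0 = ẑ; lever o_n−o_0 = (4.0000,0.0000,3.0000)
cross product → J_v[:, 0] = (0.0000,4.0000,0.0000)
J_ω[:, 0] = z_0
entry J[1][0] = 4.0000

4.000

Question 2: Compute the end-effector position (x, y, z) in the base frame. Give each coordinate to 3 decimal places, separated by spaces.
after link 1: o_1 = (4.0000, 0.0000, 1.0000)
after link 2: o_2 = (4.0000, 0.0000, 3.0000)

4.000 0.000 3.000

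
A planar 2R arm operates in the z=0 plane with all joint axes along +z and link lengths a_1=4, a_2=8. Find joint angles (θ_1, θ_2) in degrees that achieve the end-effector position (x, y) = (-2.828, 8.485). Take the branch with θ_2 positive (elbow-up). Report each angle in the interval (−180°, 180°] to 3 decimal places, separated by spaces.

cos θ_2 = (79.9928−4²−8²)/(2·4·8) = -0.0001; θ_2 = 90.0064° (elbow-up)
β = atan2(8.4850,-2.8280) = 108.4329°; ψ = atan2(8.0000,3.9991) = 63.4401°
θ_1 = β − ψ = 44.9928°

44.993 90.006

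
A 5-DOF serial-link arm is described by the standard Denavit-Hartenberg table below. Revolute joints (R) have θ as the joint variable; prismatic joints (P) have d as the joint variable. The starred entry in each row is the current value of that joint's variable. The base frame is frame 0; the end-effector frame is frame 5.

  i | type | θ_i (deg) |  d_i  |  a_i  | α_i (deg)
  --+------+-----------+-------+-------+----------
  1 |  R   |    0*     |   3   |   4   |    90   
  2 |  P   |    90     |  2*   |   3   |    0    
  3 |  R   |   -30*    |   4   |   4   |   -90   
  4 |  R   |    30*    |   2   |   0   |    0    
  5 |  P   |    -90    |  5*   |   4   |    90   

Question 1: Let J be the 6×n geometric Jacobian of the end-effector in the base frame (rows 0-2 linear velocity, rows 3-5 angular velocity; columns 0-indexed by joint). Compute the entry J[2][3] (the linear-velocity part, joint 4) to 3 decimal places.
axis z_3 = (-0.8660,-0.0000,0.5000); lever o_n−o_3 = (-5.0622,-3.4641,5.2321)
cross product → J_v[:, 3] = (1.7321,2.0000,3.0000)
J_ω[:, 3] = z_3
entry J[2][3] = 3.0000

3.000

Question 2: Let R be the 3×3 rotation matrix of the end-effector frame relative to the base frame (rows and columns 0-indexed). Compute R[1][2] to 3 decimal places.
End-effector z-axis (col 2 of R) = (-0.4330,-0.5000,-0.7500)
R[1][2] = -0.5000

-0.500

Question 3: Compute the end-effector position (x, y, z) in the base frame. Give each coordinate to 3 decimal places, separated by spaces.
after link 1: o_1 = (4.0000, 0.0000, 3.0000)
after link 2: o_2 = (4.0000, -2.0000, 6.0000)
after link 3: o_3 = (6.0000, -6.0000, 9.4641)
after link 4: o_4 = (4.2679, -6.0000, 10.4641)
after link 5: o_5 = (0.9378, -9.4641, 14.6962)

0.938 -9.464 14.696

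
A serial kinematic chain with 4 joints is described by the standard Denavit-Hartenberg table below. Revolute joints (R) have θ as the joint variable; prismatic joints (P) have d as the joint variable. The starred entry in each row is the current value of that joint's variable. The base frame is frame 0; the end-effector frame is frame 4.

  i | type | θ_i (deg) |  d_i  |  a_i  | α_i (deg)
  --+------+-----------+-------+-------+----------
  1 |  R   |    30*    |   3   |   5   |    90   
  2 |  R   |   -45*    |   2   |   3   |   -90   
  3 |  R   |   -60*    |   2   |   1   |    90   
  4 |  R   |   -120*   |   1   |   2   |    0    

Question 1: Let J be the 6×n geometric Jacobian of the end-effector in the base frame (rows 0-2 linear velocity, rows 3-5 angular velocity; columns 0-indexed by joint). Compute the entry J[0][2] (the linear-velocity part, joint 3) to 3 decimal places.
axis z_2 = (0.6124,0.3536,0.7071); lever o_n−o_2 = (-0.1162,-0.6445,0.8018)
cross product → J_v[:, 2] = (0.7392,-0.5732,-0.3536)
J_ω[:, 2] = z_2
entry J[0][2] = 0.7392

0.739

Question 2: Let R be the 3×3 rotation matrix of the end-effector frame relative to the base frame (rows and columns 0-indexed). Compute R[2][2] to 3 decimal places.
0.612

End-effector z-axis (col 2 of R) = (-0.2803,-0.7392,0.6124)
R[2][2] = 0.6124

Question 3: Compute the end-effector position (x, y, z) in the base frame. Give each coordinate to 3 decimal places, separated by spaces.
7.051 1.184 1.681

after link 1: o_1 = (4.3301, 2.5000, 3.0000)
after link 2: o_2 = (7.1672, 1.8286, 0.8787)
after link 3: o_3 = (9.1312, 1.9625, 1.9393)
after link 4: o_4 = (7.0510, 1.1841, 1.6805)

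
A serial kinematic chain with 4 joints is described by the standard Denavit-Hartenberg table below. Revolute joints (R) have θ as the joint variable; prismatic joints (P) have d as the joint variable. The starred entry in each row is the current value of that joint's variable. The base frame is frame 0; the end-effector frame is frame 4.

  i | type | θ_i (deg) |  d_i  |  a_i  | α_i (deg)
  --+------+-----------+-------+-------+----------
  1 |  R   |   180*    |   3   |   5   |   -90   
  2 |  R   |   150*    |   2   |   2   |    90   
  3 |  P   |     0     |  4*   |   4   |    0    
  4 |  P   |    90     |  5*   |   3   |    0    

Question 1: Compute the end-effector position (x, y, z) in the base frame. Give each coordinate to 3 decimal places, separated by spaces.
after link 1: o_1 = (-5.0000, 0.0000, 3.0000)
after link 2: o_2 = (-3.2679, -2.0000, 2.0000)
after link 3: o_3 = (-1.8038, -2.0000, -3.4641)
after link 4: o_4 = (-4.3038, -5.0000, -7.7942)

-4.304 -5.000 -7.794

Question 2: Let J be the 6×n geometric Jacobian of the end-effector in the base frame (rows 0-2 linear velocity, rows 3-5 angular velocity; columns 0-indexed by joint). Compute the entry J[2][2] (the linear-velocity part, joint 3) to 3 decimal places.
-0.866

prismatic axis z_2 = (-0.5000,-0.0000,-0.8660)
J_v[:, 2] = z_2; J_ω[:, 2] = (0,0,0)
entry J[2][2] = -0.8660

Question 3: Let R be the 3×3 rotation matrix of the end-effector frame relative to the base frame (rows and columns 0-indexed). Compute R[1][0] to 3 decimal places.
-1.000

End-effector x-axis (col 0 of R) = (-0.0000,-1.0000,0.0000)
R[1][0] = -1.0000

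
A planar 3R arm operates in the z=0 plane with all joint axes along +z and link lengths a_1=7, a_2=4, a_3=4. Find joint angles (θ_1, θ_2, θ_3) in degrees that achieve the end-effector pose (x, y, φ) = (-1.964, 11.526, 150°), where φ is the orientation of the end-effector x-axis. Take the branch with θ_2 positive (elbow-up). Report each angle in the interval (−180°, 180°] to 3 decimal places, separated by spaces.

wrist centre = target − a_3·(cos φ, sin φ) = (1.5001, 9.5260)
cos θ_2 = (92.9950−7²−4²)/(2·7·4) = 0.4999; θ_2 = 60.0059° (elbow-up)
β = atan2(9.5260,1.5001) = 81.0509°; ψ = atan2(3.4643,8.9996) = 21.0536°
θ_1 = β − ψ = 59.9972°
θ_3 = φ − θ_1 − θ_2 = 29.9968° (wrapped to (-180°,180°])

59.997 60.006 29.997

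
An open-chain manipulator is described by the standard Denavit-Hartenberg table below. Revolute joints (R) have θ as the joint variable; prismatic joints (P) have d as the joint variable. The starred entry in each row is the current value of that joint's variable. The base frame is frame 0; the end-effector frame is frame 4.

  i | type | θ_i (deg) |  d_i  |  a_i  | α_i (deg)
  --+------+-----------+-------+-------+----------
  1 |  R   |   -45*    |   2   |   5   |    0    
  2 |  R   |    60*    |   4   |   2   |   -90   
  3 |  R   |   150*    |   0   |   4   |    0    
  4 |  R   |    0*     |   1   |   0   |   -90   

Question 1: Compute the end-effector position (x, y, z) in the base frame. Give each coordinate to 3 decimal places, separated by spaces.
after link 1: o_1 = (3.5355, -3.5355, 2.0000)
after link 2: o_2 = (5.4674, -3.0179, 6.0000)
after link 3: o_3 = (2.1213, -3.9145, 4.0000)
after link 4: o_4 = (1.8625, -2.9485, 4.0000)

1.863 -2.949 4.000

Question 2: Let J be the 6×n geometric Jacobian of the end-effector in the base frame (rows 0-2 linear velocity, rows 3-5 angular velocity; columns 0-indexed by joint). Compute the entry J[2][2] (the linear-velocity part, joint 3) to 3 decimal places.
3.464

axis z_2 = (-0.2588,0.9659,0.0000); lever o_n−o_2 = (-3.6049,0.0694,-2.0000)
cross product → J_v[:, 2] = (-1.9319,-0.5176,3.4641)
J_ω[:, 2] = z_2
entry J[2][2] = 3.4641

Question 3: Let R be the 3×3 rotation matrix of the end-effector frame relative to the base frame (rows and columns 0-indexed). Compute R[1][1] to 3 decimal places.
End-effector y-axis (col 1 of R) = (0.2588,-0.9659,-0.0000)
R[1][1] = -0.9659

-0.966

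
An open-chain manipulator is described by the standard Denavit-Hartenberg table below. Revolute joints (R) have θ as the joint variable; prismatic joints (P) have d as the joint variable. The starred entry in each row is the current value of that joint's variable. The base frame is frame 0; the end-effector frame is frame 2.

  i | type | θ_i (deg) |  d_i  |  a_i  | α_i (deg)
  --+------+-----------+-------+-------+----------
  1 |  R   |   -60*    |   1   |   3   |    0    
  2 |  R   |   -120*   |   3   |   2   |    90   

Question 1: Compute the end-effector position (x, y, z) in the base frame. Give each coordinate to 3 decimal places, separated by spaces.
after link 1: o_1 = (1.5000, -2.5981, 1.0000)
after link 2: o_2 = (-0.5000, -2.5981, 4.0000)

-0.500 -2.598 4.000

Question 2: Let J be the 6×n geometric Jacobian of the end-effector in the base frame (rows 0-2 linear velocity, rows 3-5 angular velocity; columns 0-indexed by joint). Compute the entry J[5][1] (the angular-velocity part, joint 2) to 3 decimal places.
1.000

axis z_1 = (0.0000,0.0000,1.0000); lever o_n−o_1 = (-2.0000,-0.0000,3.0000)
cross product → J_v[:, 1] = (0.0000,-2.0000,0.0000)
J_ω[:, 1] = z_1
entry J[5][1] = 1.0000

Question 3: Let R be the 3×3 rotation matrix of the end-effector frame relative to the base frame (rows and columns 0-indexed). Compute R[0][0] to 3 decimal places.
End-effector x-axis (col 0 of R) = (-1.0000,-0.0000,0.0000)
R[0][0] = -1.0000

-1.000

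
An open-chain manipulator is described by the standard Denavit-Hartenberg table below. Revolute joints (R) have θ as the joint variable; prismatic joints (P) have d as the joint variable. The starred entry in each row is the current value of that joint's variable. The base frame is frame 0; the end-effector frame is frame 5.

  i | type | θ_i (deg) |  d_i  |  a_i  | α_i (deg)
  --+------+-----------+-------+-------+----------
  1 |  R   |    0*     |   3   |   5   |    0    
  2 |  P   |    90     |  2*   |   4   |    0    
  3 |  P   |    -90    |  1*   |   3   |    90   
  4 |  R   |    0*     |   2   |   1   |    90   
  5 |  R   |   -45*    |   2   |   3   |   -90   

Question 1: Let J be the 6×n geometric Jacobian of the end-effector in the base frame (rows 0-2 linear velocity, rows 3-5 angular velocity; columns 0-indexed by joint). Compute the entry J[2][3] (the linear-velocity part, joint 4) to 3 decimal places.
3.121

axis z_3 = (0.0000,-1.0000,0.0000); lever o_n−o_3 = (3.1213,0.1213,-2.0000)
cross product → J_v[:, 3] = (2.0000,0.0000,3.1213)
J_ω[:, 3] = z_3
entry J[2][3] = 3.1213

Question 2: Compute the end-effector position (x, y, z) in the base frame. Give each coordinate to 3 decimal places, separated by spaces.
11.121 4.121 4.000

after link 1: o_1 = (5.0000, 0.0000, 3.0000)
after link 2: o_2 = (5.0000, 4.0000, 5.0000)
after link 3: o_3 = (8.0000, 4.0000, 6.0000)
after link 4: o_4 = (9.0000, 2.0000, 6.0000)
after link 5: o_5 = (11.1213, 4.1213, 4.0000)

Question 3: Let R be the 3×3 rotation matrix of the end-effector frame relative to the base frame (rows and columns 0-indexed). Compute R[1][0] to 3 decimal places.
End-effector x-axis (col 0 of R) = (0.7071,0.7071,-0.0000)
R[1][0] = 0.7071

0.707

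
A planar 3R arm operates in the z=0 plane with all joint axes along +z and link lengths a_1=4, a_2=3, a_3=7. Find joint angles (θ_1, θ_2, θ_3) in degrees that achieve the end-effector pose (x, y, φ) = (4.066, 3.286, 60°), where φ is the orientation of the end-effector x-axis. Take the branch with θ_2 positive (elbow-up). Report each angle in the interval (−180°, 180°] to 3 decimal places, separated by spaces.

wrist centre = target − a_3·(cos φ, sin φ) = (0.5660, -2.7762)
cos θ_2 = (8.0275−4²−3²)/(2·4·3) = -0.7072; θ_2 = 135.0065° (elbow-up)
β = atan2(-2.7762,0.5660) = -78.4766°; ψ = atan2(2.1211,1.8784) = 48.4717°
θ_1 = β − ψ = -126.9483°
θ_3 = φ − θ_1 − θ_2 = 51.9419° (wrapped to (-180°,180°])

-126.948 135.006 51.942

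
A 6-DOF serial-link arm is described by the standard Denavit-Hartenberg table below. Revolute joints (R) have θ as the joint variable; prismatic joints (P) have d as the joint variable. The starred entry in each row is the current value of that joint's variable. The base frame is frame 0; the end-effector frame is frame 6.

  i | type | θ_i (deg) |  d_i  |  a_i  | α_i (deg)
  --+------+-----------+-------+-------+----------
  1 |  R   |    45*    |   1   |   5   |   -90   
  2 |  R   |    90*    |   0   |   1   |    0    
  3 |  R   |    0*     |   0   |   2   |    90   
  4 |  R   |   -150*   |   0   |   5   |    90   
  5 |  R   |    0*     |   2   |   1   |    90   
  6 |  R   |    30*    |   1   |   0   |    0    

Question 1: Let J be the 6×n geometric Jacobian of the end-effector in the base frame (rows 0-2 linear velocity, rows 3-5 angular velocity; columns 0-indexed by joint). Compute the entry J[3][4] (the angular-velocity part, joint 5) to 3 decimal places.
axis z_4 = (-0.6124,0.6124,0.5000); lever o_n−o_4 = (-1.5783,0.1641,1.8660)
cross product → J_v[:, 4] = (1.0607,0.3536,0.8660)
J_ω[:, 4] = z_4
entry J[3][4] = -0.6124

-0.612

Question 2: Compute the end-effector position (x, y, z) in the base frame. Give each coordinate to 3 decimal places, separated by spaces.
after link 1: o_1 = (3.5355, 3.5355, 1.0000)
after link 2: o_2 = (3.5355, 3.5355, 0.0000)
after link 3: o_3 = (3.5355, 3.5355, -2.0000)
after link 4: o_4 = (5.3033, 1.7678, 2.3301)
after link 5: o_5 = (4.4321, 2.6390, 4.1962)
after link 6: o_6 = (3.7250, 1.9319, 4.1962)

3.725 1.932 4.196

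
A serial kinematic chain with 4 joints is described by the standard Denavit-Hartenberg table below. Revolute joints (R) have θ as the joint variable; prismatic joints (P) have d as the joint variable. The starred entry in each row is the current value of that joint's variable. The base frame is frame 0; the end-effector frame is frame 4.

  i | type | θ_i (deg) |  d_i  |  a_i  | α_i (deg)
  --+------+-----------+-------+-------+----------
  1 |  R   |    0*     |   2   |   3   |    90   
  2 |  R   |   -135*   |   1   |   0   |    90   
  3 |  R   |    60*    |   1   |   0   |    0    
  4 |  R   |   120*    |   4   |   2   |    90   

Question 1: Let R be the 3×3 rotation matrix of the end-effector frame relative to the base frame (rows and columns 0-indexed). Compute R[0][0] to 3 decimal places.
End-effector x-axis (col 0 of R) = (0.7071,-0.0000,0.7071)
R[0][0] = 0.7071

0.707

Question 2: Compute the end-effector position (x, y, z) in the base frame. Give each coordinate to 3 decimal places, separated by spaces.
after link 1: o_1 = (3.0000, 0.0000, 2.0000)
after link 2: o_2 = (3.0000, -1.0000, 2.0000)
after link 3: o_3 = (2.2929, -1.0000, 2.7071)
after link 4: o_4 = (0.8787, -1.0000, 6.9497)

0.879 -1.000 6.950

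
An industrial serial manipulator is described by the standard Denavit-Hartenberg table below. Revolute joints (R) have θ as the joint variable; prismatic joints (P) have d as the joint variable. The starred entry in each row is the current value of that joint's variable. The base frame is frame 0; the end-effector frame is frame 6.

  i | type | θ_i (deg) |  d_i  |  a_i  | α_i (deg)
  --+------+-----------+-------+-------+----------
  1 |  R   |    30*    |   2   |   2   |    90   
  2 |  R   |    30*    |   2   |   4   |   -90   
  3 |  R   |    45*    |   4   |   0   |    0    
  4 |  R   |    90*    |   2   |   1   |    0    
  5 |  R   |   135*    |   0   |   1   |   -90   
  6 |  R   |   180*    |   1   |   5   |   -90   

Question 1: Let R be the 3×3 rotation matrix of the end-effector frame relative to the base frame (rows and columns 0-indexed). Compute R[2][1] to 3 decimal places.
End-effector y-axis (col 1 of R) = (-0.7500,-0.4330,-0.5000)
R[2][1] = -0.5000

-0.500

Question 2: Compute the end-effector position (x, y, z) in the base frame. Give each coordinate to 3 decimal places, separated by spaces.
1.000 3.703 9.343

after link 1: o_1 = (1.7321, 1.0000, 2.0000)
after link 2: o_2 = (5.7321, 1.0000, 4.0000)
after link 3: o_3 = (4.0000, 0.0000, 7.4641)
after link 4: o_4 = (2.2501, -0.1938, 8.8426)
after link 5: o_5 = (2.7501, -1.0598, 8.8426)
after link 6: o_6 = (1.0001, 3.7033, 9.3426)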